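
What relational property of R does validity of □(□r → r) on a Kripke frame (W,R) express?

shift-reflexivity: ∀x ∀y (Rxy → Ryy)

Suppose □(□r→r) is valid. Take Rxy and set V(r)={w : Ryw}. Then at y, □r holds; since □(□r→r) at x, □r→r at y, so r at y, i.e. Ryy.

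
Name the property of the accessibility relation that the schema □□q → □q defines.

Suppose □□q→□q is valid. Take Rxy and set V(q)={w : xR²w}. Then □□q at x, so □q at x, so q at y, i.e. ∃z(Rxz∧Rzy).
The converse is a direct semantic check.
So the correspondent is density.

density: ∀x ∀y (Rxy → ∃z (Rxz ∧ Rzy))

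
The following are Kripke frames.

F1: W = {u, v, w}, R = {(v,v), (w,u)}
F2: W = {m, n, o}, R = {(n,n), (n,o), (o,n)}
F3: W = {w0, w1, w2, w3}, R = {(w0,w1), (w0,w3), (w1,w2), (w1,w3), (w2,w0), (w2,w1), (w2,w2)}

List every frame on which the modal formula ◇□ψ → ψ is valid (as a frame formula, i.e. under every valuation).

F2

The schema corresponds to symmetry: ∀x ∀y (Rxy → Ryx).
F1: fails — Rwu but not Ruw.
F2: holds.
F3: fails — Rw1w3 but not Rw3w1.
Valid on: F2.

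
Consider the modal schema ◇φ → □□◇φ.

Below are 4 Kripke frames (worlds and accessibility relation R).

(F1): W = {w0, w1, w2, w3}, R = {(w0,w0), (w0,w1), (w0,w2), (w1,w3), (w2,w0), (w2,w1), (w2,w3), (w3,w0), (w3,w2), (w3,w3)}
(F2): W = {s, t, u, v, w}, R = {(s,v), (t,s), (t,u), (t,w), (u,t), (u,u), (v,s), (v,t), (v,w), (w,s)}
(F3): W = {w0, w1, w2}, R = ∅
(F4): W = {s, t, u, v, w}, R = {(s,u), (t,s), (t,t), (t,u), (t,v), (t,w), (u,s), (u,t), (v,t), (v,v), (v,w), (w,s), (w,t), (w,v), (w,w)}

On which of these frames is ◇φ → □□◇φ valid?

The schema corresponds to a generalized confluence (Geach) condition: ∀x ∀y ∀z ((xRy ∧ xR²z) → ∃w (y = w ∧ zRw)).
(F1): fails — w0Rw0, w0R²w1 but no w with w0=w and w1Rw.
(F2): fails — sRv, sR²t but no w* with v=w* and tRw*.
(F3): condition met.
(F4): fails — tRs, tR²s but no w* with s=w* and sRw*.

(F3)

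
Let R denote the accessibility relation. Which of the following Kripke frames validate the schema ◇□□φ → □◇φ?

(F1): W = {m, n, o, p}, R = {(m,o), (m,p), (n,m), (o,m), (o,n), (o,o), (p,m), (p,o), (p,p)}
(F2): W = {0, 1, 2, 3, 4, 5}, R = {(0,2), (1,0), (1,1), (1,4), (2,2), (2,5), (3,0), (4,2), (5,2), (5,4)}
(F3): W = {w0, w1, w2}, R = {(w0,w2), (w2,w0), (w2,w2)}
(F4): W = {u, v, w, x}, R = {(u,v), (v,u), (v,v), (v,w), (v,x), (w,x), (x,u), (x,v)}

Frame correspondent (Sahlqvist): ∀x ∀y ∀z ((xRy ∧ xRz) → ∃w (yR²w ∧ zRw)) — i.e. a generalized confluence (Geach) condition.
(F1): fails — oRn, oRn but no w with nR²w and nRw.
(F2): fails — 1R0, 1R1 but no w with 0R²w and 1Rw.
(F3): ✓.
(F4): fails — vRw, vRw but no t with wR²t and wRt.

(F3)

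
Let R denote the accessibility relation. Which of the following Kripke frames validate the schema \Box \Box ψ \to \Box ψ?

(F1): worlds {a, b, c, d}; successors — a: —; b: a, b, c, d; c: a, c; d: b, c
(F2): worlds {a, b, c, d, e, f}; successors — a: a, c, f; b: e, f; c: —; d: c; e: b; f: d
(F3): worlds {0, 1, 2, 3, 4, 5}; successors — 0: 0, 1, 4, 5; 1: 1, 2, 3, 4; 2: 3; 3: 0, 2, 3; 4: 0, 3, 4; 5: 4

The schema corresponds to density: \forall x \forall y (Rxy \to \exists z (Rxz \wedge Rzy)).
(F1): satisfies the condition.
(F2): fails — Reb but no z with Rez and Rzb.
(F3): satisfies the condition.
Valid on: (F1), (F3).

(F1), (F3)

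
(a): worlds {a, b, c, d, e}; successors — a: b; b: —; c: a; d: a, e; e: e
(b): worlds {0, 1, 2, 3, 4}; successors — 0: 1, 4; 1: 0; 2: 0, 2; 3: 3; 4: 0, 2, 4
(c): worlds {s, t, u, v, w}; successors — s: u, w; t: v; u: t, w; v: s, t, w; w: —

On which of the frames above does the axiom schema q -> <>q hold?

This is the axiom for reflexivity; its first-order frame correspondent is forall x Rxx.
(a): fails — world a does not see itself.
(b): fails — world 0 does not see itself.
(c): fails — world s does not see itself.

none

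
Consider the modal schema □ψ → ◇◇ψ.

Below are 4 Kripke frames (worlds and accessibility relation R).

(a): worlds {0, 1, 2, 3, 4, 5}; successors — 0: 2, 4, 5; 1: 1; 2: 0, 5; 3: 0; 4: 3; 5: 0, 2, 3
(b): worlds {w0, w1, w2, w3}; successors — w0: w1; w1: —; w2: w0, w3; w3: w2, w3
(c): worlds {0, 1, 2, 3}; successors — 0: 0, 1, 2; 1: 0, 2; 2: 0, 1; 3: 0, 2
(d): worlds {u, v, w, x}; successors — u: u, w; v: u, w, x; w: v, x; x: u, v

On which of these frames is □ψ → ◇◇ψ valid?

The schema corresponds to a generalized confluence (Geach) condition: ∀x ∃w (xRw ∧ xR²w).
(a): fails — at 3 but no w with 3Rw and 3R²w.
(b): fails — at w0 but no w with w0Rw and w0R²w.
(c): satisfies the condition.
(d): satisfies the condition.
Valid on: (c), (d).

(c), (d)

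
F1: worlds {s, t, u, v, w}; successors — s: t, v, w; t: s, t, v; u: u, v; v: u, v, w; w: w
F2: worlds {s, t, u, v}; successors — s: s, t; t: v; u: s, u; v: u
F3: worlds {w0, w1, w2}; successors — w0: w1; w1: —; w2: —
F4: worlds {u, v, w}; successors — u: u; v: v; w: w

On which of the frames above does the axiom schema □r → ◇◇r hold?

The schema corresponds to a generalized confluence (Geach) condition: ∀x ∃w (xRw ∧ xR²w).
F1: holds.
F2: fails — at t but no w with tRw and tR²w.
F3: fails — at w0 but no w with w0Rw and w0R²w.
F4: holds.
Valid on: F1, F4.

F1, F4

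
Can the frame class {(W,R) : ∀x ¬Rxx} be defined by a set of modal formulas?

Not modally definable

Modal frame validity is preserved under surjective bounded morphisms.
The 4-cycle (worlds 0,1,2,3 with 0→1→2→3→0) is irreflexive, and the map sending every world to a single reflexive point • is a surjective bounded morphism (forth: every edge maps to (•,•); back: every world has a successor). So any modal formula valid on the 4-cycle is also valid on the reflexive point, which is not irreflexive.
Hence irreflexivity is not modally definable.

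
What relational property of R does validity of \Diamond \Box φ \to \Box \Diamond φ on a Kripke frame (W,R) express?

Suppose ◇□φ→□◇φ is valid. Take Rxy, Rxz and set V(φ)={w : Ryw}. Then □φ at y so ◇□φ at x, so □◇φ at x, so ◇φ at z, giving w with Rzw and Ryw.
The converse is a direct semantic check.
Frame condition: \forall x \forall y \forall z (Rxy \wedge Rxz \to \exists w (Ryw \wedge Rzw)).

convergence: \forall x \forall y \forall z (Rxy \wedge Rxz \to \exists w (Ryw \wedge Rzw))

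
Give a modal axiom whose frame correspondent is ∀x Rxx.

□ψ → ψ

This is reflexivity; the standard corresponding axiom is T: □ψ → ψ.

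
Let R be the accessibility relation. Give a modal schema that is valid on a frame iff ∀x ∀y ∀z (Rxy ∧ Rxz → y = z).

The condition is partial functionality. The CD schema ◇r → □r defines it.
Suppose ◇r→□r is valid. Take Rxy, Rxz and set V(r)={y}. Then ◇r at x, so □r at x, so r at z, i.e. z=y.

◇r → □r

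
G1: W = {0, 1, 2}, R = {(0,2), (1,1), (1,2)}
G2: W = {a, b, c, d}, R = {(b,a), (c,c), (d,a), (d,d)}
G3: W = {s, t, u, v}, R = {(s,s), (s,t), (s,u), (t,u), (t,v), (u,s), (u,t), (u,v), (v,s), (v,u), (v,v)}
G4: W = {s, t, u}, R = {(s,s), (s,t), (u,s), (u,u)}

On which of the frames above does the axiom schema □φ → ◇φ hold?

G3

This is the axiom for seriality; its first-order frame correspondent is ∀x ∃y Rxy.
G1: fails — world 2 has no successor.
G2: fails — world a has no successor.
G3: ✓.
G4: fails — world t has no successor.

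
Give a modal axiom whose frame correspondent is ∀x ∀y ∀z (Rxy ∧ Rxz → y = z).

◇r → □r

A defining formula is ◇r → □r (the CD axiom).
Suppose ◇r→□r is valid. Take Rxy, Rxz and set V(r)={y}. Then ◇r at x, so □r at x, so r at z, i.e. z=y.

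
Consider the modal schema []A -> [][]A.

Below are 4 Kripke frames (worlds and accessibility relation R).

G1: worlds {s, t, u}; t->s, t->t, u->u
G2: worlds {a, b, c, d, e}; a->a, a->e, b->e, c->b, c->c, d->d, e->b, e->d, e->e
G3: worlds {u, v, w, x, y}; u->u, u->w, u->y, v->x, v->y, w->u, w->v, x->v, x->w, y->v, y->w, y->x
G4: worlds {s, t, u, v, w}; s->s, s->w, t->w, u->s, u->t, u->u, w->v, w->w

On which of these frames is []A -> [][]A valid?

G1

The schema corresponds to transitivity: forall x forall y forall z (Rxy & Ryz -> Rxz).
G1: ✓.
G2: fails — Rae and Reb but not Rab.
G3: fails — Rxw and Rwu but not Rxu.
G4: fails — Rut and Rtw but not Ruw.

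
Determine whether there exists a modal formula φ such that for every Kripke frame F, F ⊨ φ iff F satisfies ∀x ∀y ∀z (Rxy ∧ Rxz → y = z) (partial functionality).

Yes, by ◇q → □q

This is a Sahlqvist condition; the CD axiom ◇q → □q defines it.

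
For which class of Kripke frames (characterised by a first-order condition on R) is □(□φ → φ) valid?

Suppose □(□φ→φ) is valid. Take Rxy and set V(φ)={w : Ryw}. Then at y, □φ holds; since □(□φ→φ) at x, □φ→φ at y, so φ at y, i.e. Ryy.

Shift-reflexivity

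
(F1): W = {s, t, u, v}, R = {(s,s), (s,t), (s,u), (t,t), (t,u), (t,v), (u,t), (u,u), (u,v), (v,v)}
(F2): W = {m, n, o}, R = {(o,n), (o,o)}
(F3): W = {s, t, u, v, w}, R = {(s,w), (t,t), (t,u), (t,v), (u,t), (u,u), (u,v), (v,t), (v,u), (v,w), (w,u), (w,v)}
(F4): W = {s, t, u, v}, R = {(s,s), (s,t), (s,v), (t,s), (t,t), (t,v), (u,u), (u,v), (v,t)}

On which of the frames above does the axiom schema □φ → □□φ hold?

(F2)

This is the axiom for transitivity; its first-order frame correspondent is ∀x ∀y ∀z (Rxy ∧ Ryz → Rxz).
(F1): fails — Rsu and Ruv but not Rsv.
(F2): holds.
(F3): fails — Ruv and Rvw but not Ruw.
(F4): fails — Ruv and Rvt but not Rut.
Valid on: (F2).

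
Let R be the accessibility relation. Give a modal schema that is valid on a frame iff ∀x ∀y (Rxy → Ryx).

The condition is symmetry. The B schema r → □◇r defines it.
Suppose r→□◇r is valid. Take Rxy and set V(r)={x}. Then r at x, so □◇r at x, so ◇r at y, so some z with Ryz has r; z=x, i.e. Ryx.

r → □◇r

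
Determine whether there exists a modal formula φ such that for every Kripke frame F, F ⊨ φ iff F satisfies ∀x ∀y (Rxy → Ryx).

Yes: it is symmetry, defined by the B schema q → □◇q.
Suppose q→□◇q is valid. Take Rxy and set V(q)={x}. Then q at x, so □◇q at x, so ◇q at y, so some z with Ryz has q; z=x, i.e. Ryx.

Yes — defined by q → □◇q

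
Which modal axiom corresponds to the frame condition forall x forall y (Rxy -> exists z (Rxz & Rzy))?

□□r → □r

A defining formula is □□r → □r (the C4 axiom).
Suppose □□r→□r is valid. Take Rxy and set V(r)={w : xR²w}. Then □□r at x, so □r at x, so r at y, i.e. ∃z(Rxz∧Rzy).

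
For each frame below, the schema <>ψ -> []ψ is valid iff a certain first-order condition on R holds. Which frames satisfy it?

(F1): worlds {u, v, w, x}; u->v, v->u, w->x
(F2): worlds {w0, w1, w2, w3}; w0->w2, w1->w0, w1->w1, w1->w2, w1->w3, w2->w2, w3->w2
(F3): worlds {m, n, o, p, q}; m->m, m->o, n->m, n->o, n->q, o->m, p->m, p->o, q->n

(F1)

Frame correspondent (Sahlqvist): forall x forall y forall z (Rxy & Rxz -> y = z) — i.e. partial functionality.
(F1): condition met.
(F2): fails — w1 sees both w0 and w1.
(F3): fails — m sees both m and o.
Valid on: (F1).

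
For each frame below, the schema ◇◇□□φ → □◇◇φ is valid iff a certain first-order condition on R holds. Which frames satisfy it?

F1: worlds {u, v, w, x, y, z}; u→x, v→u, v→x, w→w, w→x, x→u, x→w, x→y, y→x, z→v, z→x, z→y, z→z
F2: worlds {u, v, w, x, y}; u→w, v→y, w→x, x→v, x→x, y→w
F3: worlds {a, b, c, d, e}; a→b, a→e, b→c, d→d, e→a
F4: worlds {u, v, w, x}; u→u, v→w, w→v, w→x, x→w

The schema corresponds to a generalized confluence (Geach) condition: ∀x ∀y ∀z ((xR²y ∧ xRz) → ∃w (yR²w ∧ zR²w)).
F1: holds.
F2: fails — wR²v, wRx but no t with vR²t and xR²t.
F3: fails — aR²a, aRb but no w with aR²w and bR²w.
F4: fails — vR²v, vRw but no t with vR²t and wR²t.
Valid on: F1.

F1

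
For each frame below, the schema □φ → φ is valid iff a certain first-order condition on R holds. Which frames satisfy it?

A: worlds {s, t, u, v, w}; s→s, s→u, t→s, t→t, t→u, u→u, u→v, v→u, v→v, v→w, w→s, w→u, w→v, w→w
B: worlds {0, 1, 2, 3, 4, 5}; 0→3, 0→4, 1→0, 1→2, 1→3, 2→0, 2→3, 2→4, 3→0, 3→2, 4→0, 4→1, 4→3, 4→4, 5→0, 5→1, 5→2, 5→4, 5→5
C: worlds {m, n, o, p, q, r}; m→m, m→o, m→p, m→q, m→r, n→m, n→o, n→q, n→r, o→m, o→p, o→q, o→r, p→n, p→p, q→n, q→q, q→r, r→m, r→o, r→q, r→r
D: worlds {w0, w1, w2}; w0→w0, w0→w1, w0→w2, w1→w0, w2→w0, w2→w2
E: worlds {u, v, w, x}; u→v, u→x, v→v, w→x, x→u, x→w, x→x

A

This is the axiom for reflexivity; its first-order frame correspondent is ∀x Rxx.
A: holds.
B: fails — world 0 does not see itself.
C: fails — world n does not see itself.
D: fails — world w1 does not see itself.
E: fails — world u does not see itself.
Valid on: A.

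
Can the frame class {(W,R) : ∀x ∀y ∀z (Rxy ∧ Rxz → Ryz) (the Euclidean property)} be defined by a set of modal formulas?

Definable; ◇p → □◇p defines it

The condition is the Euclidean property. A defining modal formula is ◇p → □◇p.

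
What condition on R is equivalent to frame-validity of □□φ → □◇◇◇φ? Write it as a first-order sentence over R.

This is a Sahlqvist (Geach-type) schema ◇^0□^2φ → □^1◇^3φ.
Minimal-valuation argument: fix x; take any y with xR^0y and any z with xR^1z. Set V(φ) to the set of worlds R-reachable from y in exactly 2 steps. Then □^2φ holds at y, so the antecedent holds at x; validity forces ◇^3φ at z, giving a w with zR^3w and yR^2w.
First-order correspondent: ∀x ∀z (xRz → ∃w (xR²w ∧ zR³w)).

∀x ∀z (xRz → ∃w (xR²w ∧ zR³w))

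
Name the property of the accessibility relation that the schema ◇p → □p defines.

Suppose ◇p→□p is valid. Take Rxy, Rxz and set V(p)={y}. Then ◇p at x, so □p at x, so p at z, i.e. z=y.
The converse is a direct semantic check.
So the correspondent is partial functionality.

partial functionality: ∀x ∀y ∀z (Rxy ∧ Rxz → y = z)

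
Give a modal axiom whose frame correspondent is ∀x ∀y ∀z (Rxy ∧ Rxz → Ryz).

◇s → □◇s

This is the Euclidean property; the standard corresponding axiom is 5: ◇s → □◇s.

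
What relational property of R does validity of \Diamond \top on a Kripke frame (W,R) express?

◇⊤ holds at w iff w has a successor, so frame-validity of ◇⊤ is exactly seriality. Equivalently via □ψ → ◇ψ:
Suppose □ψ→◇ψ is valid. At any x set V(ψ)=W. Then □ψ at x, so ◇ψ at x, so x has a successor.
Conversely, any frame satisfying \forall x \exists y Rxy validates the schema.
So the correspondent is seriality.

seriality: \forall x \exists y Rxy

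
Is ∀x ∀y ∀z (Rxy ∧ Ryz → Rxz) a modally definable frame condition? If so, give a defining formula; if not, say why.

The condition is transitivity. A defining modal formula is □r → □□r.

Yes, by □r → □□r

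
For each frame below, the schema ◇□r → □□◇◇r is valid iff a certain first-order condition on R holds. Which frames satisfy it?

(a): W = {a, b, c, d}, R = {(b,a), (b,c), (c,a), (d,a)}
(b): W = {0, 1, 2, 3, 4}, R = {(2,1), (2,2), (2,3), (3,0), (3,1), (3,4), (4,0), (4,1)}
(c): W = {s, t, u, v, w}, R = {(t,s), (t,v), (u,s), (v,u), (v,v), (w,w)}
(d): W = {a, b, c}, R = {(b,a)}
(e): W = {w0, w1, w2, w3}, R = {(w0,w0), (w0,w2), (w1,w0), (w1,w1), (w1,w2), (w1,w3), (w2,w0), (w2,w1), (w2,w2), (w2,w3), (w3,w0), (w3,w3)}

Frame correspondent (Sahlqvist): ∀x ∀y ∀z ((xRy ∧ xR²z) → ∃w (yRw ∧ zR²w)) — i.e. a generalized confluence (Geach) condition.
(a): fails — bRa, bR²a but no w with aRw and aR²w.
(b): fails — 2R1, 2R²0 but no w with 1Rw and 0R²w.
(c): fails — tRs, tR²u but no w* with sRw* and uR²w*.
(d): condition met.
(e): condition met.

(d), (e)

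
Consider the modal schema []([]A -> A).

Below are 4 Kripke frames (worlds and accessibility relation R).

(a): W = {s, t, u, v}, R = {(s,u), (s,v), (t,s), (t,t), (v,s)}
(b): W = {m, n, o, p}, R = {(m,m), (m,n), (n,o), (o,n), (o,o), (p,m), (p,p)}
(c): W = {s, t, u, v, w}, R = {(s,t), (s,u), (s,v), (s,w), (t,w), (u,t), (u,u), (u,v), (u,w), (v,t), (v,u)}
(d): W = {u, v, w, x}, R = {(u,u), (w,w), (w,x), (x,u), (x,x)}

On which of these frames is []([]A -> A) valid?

The schema corresponds to shift-reflexivity: forall x forall y (Rxy -> Ryy).
(a): fails — Rvs but not Rss.
(b): fails — Ron but not Rnn.
(c): fails — Ruv but not Rvv.
(d): holds.

(d)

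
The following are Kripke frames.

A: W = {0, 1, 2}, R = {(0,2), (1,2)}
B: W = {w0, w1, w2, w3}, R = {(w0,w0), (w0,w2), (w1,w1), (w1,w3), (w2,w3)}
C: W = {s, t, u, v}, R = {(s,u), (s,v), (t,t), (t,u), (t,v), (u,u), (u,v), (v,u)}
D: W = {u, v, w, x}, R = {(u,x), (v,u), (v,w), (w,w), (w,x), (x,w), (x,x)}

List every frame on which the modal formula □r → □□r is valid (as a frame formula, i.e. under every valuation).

This is the axiom for transitivity; its first-order frame correspondent is ∀x ∀y ∀z (Rxy ∧ Ryz → Rxz).
A: ✓.
B: fails — Rw0w2 and Rw2w3 but not Rw0w3.
C: fails — Rvu and Ruv but not Rvv.
D: fails — Rvw and Rwx but not Rvx.
Valid on: A.

A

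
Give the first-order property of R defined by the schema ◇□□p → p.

This is a Sahlqvist (Geach-type) schema ◇^1□^2p → □^0◇^0p.
First-order correspondent: ∀x ∀y (xRy → ∃w (yR²w ∧ x = w)).

∀x ∀y (xRy → ∃w (yR²w ∧ x = w))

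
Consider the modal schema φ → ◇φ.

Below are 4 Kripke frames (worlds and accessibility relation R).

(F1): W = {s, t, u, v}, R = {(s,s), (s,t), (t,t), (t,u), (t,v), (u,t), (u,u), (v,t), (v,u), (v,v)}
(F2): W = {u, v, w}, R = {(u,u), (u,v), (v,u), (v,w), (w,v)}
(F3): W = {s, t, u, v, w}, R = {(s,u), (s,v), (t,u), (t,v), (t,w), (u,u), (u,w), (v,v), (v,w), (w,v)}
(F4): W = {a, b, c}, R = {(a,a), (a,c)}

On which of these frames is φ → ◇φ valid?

(F1)

Frame correspondent (Sahlqvist): ∀x Rxx — i.e. reflexivity.
(F1): ✓.
(F2): fails — world v does not see itself.
(F3): fails — world s does not see itself.
(F4): fails — world b does not see itself.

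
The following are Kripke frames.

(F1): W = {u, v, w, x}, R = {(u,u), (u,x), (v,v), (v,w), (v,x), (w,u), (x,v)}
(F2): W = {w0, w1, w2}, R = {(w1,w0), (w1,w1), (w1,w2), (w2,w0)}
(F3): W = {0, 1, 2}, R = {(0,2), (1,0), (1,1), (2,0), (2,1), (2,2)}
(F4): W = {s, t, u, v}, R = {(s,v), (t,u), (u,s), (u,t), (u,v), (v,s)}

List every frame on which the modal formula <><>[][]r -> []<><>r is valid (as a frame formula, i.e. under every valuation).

(F1), (F3)

The schema corresponds to a generalized confluence (Geach) condition: forall x forall y forall z ((x R^2 y & xRz) -> exists w (y R^2 w & z R^2 w)).
(F1): condition met.
(F2): fails — w1R²w0, w1Rw0 but no w with w0R²w and w0R²w.
(F3): condition met.
(F4): fails — sR²s, sRv but no w with sR²w and vR²w.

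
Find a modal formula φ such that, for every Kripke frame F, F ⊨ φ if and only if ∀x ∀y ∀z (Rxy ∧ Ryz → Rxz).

The condition is transitivity. The 4 schema □q → □□q defines it.
Suppose □q→□□q is valid. Take Rxy, Ryz and set V(q)={w : Rxw}. Then □q at x, so □□q at x, so □q at y, so q at z, i.e. Rxz.

□q → □□q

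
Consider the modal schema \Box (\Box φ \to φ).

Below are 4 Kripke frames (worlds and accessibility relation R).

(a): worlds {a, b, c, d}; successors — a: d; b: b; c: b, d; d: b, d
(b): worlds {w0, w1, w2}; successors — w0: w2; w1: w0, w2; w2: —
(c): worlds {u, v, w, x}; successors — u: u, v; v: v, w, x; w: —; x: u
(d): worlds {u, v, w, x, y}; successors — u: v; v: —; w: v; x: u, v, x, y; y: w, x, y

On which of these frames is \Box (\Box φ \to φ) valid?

(a)

The schema corresponds to shift-reflexivity: \forall x \forall y (Rxy \to Ryy).
(a): condition met.
(b): fails — Rw1w2 but not Rw2w2.
(c): fails — Rvw but not Rww.
(d): fails — Ruv but not Rvv.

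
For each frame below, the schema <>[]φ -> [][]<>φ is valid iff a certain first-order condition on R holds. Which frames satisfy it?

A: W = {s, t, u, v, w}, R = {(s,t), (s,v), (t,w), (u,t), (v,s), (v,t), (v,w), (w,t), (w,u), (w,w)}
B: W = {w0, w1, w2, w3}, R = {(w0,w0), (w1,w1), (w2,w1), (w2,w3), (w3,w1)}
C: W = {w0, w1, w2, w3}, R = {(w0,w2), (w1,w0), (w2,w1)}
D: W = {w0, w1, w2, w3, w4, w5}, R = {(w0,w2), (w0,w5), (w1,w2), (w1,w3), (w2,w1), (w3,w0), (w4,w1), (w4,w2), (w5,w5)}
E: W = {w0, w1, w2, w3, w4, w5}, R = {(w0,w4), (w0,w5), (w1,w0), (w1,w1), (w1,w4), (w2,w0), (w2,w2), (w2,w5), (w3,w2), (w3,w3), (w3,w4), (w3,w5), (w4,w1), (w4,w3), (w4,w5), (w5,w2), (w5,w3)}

This is the axiom for a generalized confluence (Geach) condition; its first-order frame correspondent is forall x forall y forall z ((xRy & x R^2 z) -> exists w (yRw & zRw)).
A: fails — sRt, sR²s but no w* with tRw* and sRw*.
B: holds.
C: fails — w0Rw2, w0R²w1 but no w with w2Rw and w1Rw.
D: fails — w0Rw2, w0R²w1 but no w with w2Rw and w1Rw.
E: fails — w0Rw5, w0R²w1 but no w with w5Rw and w1Rw.
Valid on: B.

B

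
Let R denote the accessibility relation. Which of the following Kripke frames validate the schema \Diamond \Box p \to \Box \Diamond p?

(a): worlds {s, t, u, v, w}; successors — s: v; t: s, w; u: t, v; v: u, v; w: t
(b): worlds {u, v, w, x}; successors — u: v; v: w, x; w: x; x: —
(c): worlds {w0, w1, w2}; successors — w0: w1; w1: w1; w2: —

(c)

The schema corresponds to convergence: \forall x \forall y \forall z (Rxy \wedge Rxz \to \exists w (Ryw \wedge Rzw)).
(a): fails — Rts and Rtw but s and w have no common successor.
(b): fails — Rvx and Rvx but x and x have no common successor.
(c): holds.
Valid on: (c).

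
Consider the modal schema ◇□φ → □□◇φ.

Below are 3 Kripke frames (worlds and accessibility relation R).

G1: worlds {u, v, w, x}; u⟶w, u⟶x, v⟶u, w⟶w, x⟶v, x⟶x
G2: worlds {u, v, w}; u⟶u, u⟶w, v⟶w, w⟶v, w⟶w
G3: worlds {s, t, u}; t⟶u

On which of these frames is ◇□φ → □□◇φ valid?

G2, G3

This is the axiom for a generalized confluence (Geach) condition; its first-order frame correspondent is ∀x ∀y ∀z ((xRy ∧ xR²z) → ∃w (yRw ∧ zRw)).
G1: fails — uRw, uR²v but no t with wRt and vRt.
G2: holds.
G3: holds.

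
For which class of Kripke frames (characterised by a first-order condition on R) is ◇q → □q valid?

Suppose ◇q→□q is valid. Take Rxy, Rxz and set V(q)={y}. Then ◇q at x, so □q at x, so q at z, i.e. z=y.
The converse is a direct semantic check.
Frame condition: ∀x ∀y ∀z (Rxy ∧ Rxz → y = z).

Partial functionality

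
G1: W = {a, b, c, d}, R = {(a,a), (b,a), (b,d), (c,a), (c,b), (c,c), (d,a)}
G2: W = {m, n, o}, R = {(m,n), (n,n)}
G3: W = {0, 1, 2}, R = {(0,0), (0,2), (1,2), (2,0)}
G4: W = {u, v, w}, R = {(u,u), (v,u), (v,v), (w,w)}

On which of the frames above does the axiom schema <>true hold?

Frame correspondent (Sahlqvist): forall x exists y Rxy — i.e. seriality.
G1: holds.
G2: fails — world o has no successor.
G3: holds.
G4: holds.
Valid on: G1, G3, G4.

G1, G3, G4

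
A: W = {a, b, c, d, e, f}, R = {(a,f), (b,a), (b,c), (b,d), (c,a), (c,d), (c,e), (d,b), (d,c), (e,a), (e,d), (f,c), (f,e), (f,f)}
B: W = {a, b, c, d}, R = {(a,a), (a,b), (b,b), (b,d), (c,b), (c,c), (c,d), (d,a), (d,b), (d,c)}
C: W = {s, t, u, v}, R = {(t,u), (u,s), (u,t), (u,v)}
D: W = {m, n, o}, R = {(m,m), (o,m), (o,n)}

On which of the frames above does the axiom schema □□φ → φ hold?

B

This is the axiom for a generalized confluence (Geach) condition; its first-order frame correspondent is ∀x ∃w (xR²w ∧ x = w).
A: fails — at a but no w with aR²w and a=w.
B: ✓.
C: fails — at s but no w with sR²w and s=w.
D: fails — at n but no w with nR²w and n=w.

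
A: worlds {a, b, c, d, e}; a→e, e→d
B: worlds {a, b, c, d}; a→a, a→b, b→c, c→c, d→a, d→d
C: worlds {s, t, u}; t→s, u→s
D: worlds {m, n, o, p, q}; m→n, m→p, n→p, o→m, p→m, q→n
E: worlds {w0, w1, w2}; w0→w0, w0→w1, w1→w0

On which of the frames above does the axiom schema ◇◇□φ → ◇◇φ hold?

C, E

The schema corresponds to a generalized confluence (Geach) condition: ∀x ∀y (xR²y → ∃w (yRw ∧ xR²w)).
A: fails — aR²d but no w with dRw and aR²w.
B: fails — dR²b but no w with bRw and dR²w.
C: condition met.
D: fails — nR²m but no w with mRw and nR²w.
E: condition met.
Valid on: C, E.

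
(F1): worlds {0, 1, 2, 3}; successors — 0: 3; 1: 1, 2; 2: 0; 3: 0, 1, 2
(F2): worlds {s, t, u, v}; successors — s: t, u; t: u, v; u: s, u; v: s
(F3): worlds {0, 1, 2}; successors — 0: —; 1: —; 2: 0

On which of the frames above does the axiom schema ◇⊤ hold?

(F1), (F2)

This is the axiom for seriality; its first-order frame correspondent is ∀x ∃y Rxy.
(F1): condition met.
(F2): condition met.
(F3): fails — world 0 has no successor.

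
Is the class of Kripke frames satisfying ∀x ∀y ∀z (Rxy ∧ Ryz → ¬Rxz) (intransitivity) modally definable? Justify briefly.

Modal frame validity is preserved under surjective bounded morphisms.
The 7-cycle (worlds s,t,u,v,w,x,y with s→t→u→v→w→x→y→s) is intransitive. Mapping every world to a single reflexive point • is a surjective bounded morphism; the reflexive point is not intransitive (R••∧R•• but R••).
So no modal formula (or set of formulas) defines exactly the intransitive frames.

No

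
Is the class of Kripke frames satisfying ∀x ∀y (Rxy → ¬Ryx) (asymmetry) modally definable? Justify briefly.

If a class were modally definable it would be closed under surjective bounded morphisms (Goldblatt–Thomason).
The 5-cycle (worlds 0,1,2,3,4 with 0→1→2→3→4→0) is asymmetric. Mapping every world to a single reflexive point • is a surjective bounded morphism, and the reflexive point is not asymmetric (R•• but asymmetry requires ¬R••).
So no modal formula (or set of formulas) defines exactly the asymmetric frames.

Not modally definable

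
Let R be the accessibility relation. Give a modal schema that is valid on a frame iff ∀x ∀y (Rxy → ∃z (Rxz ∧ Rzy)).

The condition is density. The C4 schema □□r → □r defines it.
Suppose □□r→□r is valid. Take Rxy and set V(r)={w : xR²w}. Then □□r at x, so □r at x, so r at y, i.e. ∃z(Rxz∧Rzy).

□□r → □r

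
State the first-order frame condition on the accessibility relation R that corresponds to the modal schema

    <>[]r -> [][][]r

forall x forall y forall z ((xRy & x R^3 z) -> exists w (yRw & z = w))

This is a Sahlqvist (Geach-type) schema ◇^1□^1r → □^3◇^0r.
Minimal-valuation argument: fix x; take any y with xR^1y and any z with xR^3z. Set V(r) to the set of worlds R-reachable from y in exactly 1 step. Then □^1r holds at y, so the antecedent holds at x; validity forces ◇^0r at z, giving a w with zR^0w and yR^1w.
First-order correspondent: forall x forall y forall z ((xRy & x R^3 z) -> exists w (yRw & z = w)).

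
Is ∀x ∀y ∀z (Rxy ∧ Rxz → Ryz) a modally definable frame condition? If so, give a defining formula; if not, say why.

The condition is the Euclidean property. A defining modal formula is ◇q → □◇q.

Definable; ◇q → □◇q defines it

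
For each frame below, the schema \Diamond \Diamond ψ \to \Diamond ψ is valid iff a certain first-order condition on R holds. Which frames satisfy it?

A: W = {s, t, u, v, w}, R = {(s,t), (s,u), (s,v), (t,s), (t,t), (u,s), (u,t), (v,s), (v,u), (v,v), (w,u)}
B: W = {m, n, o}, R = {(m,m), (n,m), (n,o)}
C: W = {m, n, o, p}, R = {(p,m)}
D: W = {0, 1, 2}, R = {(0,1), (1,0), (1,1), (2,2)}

B, C

This is the axiom for transitivity; its first-order frame correspondent is \forall x \forall y \forall z (Rxy \wedge Ryz \to Rxz).
A: fails — Rwu and Rut but not Rwt.
B: condition met.
C: condition met.
D: fails — R01 and R10 but not R00.
Valid on: B, C.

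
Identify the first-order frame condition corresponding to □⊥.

Emptiness of R

□⊥ is valid iff no world has any successor (otherwise □⊥ fails at any world with one).
The converse is a direct semantic check.
Frame condition: ∀x ∀y ¬Rxy.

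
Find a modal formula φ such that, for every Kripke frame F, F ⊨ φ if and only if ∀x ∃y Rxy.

The condition is seriality. The D schema □q → ◇q defines it.
Suppose □q→◇q is valid. At any x set V(q)=W. Then □q at x, so ◇q at x, so x has a successor.

□q → ◇q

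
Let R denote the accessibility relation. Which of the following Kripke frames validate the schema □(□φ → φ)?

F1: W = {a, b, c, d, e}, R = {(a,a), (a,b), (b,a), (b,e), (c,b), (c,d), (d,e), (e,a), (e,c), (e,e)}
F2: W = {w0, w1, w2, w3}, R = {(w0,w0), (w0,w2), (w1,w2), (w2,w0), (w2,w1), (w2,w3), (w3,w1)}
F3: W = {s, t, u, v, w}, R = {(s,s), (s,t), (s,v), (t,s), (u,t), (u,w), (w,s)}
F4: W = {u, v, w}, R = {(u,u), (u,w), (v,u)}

This is the axiom for shift-reflexivity; its first-order frame correspondent is ∀x ∀y (Rxy → Ryy).
F1: fails — Rcd but not Rdd.
F2: fails — Rw1w2 but not Rw2w2.
F3: fails — Ruw but not Rww.
F4: fails — Ruw but not Rww.

none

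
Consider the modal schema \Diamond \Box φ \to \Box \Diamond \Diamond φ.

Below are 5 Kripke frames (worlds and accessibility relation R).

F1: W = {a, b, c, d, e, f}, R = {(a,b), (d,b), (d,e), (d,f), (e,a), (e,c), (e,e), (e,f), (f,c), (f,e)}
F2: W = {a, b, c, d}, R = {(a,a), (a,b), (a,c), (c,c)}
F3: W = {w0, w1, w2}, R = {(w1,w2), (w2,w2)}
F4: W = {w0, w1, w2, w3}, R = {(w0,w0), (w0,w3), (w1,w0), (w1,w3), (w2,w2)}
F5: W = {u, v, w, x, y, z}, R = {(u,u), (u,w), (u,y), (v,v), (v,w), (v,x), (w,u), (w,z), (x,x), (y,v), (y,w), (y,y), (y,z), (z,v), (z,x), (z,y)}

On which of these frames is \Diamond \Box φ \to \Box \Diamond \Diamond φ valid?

Frame correspondent (Sahlqvist): \forall x \forall y \forall z ((xRy \wedge xRz) \to \exists w (yRw \wedge z R^2 w)) — i.e. a generalized confluence (Geach) condition.
F1: fails — aRb, aRb but no w with bRw and bR²w.
F2: fails — aRa, aRb but no w with aRw and bR²w.
F3: satisfies the condition.
F4: fails — w0Rw0, w0Rw3 but no w with w0Rw and w3R²w.
F5: fails — vRw, vRx but no t with wRt and xR²t.
Valid on: F3.

F3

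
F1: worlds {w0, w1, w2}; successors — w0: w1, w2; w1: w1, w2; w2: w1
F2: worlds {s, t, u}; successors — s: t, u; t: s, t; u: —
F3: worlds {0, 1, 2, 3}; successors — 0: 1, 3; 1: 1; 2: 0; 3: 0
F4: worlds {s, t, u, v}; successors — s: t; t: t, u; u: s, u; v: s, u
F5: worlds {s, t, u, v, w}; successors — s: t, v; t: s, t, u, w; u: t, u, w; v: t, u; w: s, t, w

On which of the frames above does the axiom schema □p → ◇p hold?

This is the axiom for seriality; its first-order frame correspondent is ∀x ∃y Rxy.
F1: condition met.
F2: fails — world u has no successor.
F3: condition met.
F4: condition met.
F5: condition met.
Valid on: F1, F3, F4, F5.

F1, F3, F4, F5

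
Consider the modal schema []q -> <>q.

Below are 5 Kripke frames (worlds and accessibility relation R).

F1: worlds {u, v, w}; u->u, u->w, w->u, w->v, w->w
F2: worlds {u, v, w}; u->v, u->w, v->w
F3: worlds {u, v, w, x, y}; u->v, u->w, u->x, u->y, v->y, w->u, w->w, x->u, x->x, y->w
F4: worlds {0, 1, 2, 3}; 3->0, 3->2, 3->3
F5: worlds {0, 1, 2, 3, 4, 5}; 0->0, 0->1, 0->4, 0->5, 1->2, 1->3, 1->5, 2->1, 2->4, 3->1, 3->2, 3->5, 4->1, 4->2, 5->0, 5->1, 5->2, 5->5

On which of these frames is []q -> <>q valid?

The schema corresponds to seriality: forall x exists y Rxy.
F1: fails — world v has no successor.
F2: fails — world w has no successor.
F3: condition met.
F4: fails — world 0 has no successor.
F5: condition met.
Valid on: F3, F5.

F3, F5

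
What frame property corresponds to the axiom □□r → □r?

Suppose □□r→□r is valid. Take Rxy and set V(r)={w : xR²w}. Then □□r at x, so □r at x, so r at y, i.e. ∃z(Rxz∧Rzy).

density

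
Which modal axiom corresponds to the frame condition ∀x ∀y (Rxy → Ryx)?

p → □◇p

A defining formula is p → □◇p (the B axiom).
Suppose p→□◇p is valid. Take Rxy and set V(p)={x}. Then p at x, so □◇p at x, so ◇p at y, so some z with Ryz has p; z=x, i.e. Ryx.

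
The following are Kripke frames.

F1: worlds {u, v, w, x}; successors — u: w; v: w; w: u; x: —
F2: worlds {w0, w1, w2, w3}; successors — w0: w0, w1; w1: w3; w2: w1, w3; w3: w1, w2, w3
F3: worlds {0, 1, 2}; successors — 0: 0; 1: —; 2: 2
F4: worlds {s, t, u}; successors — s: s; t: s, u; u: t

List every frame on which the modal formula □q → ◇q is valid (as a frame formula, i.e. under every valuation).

F2, F4

Frame correspondent (Sahlqvist): ∀x ∃y Rxy — i.e. seriality.
F1: fails — world x has no successor.
F2: condition met.
F3: fails — world 1 has no successor.
F4: condition met.
Valid on: F2, F4.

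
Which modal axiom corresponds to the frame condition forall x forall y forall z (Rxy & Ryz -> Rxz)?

□p → □□p

A defining formula is □p → □□p (the 4 axiom).
Suppose □p→□□p is valid. Take Rxy, Ryz and set V(p)={w : Rxw}. Then □p at x, so □□p at x, so □p at y, so p at z, i.e. Rxz.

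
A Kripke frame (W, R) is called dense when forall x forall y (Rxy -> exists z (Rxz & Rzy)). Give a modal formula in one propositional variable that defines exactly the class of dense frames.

□□q → □q

A defining formula is □□q → □q (the C4 axiom).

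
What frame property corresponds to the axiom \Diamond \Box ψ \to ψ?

This is frame-equivalent to ψ → □◇ψ (substitute ¬ψ for ψ and contrapose).
Suppose ψ→□◇ψ is valid. Take Rxy and set V(ψ)={x}. Then ψ at x, so □◇ψ at x, so ◇ψ at y, so some z with Ryz has ψ; z=x, i.e. Ryx.

Symmetry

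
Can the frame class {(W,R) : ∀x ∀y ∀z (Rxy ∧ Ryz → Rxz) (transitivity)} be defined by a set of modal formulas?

Yes, by □p → □□p

The condition is transitivity. A defining modal formula is □p → □□p.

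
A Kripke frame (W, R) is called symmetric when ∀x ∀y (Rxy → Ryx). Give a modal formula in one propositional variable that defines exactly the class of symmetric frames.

q → □◇q

A defining formula is q → □◇q (the B axiom).
Suppose q→□◇q is valid. Take Rxy and set V(q)={x}. Then q at x, so □◇q at x, so ◇q at y, so some z with Ryz has q; z=x, i.e. Ryx.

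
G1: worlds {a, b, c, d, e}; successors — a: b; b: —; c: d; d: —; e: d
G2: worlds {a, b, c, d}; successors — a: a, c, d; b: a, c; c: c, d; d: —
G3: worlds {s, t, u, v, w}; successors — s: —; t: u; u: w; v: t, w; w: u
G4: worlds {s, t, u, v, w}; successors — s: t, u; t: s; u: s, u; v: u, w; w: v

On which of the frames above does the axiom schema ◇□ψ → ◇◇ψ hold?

The schema corresponds to a generalized confluence (Geach) condition: ∀x ∀y (xRy → ∃w (yRw ∧ xR²w)).
G1: fails — aRb but no w with bRw and aR²w.
G2: fails — aRd but no w with dRw and aR²w.
G3: satisfies the condition.
G4: satisfies the condition.
Valid on: G3, G4.

G3, G4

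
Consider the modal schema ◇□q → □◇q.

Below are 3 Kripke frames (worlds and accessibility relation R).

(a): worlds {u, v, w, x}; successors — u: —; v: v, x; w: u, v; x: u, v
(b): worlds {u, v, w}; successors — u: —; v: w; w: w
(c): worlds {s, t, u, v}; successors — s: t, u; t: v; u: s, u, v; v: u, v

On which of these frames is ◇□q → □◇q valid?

(b), (c)

This is the axiom for convergence; its first-order frame correspondent is ∀x ∀y ∀z (Rxy ∧ Rxz → ∃w (Ryw ∧ Rzw)).
(a): fails — Rwu and Rwu but u and u have no common successor.
(b): holds.
(c): holds.
Valid on: (b), (c).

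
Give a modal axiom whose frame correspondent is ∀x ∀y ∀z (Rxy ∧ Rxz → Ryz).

The condition is the Euclidean property. The 5 schema ◇s → □◇s defines it.
Suppose ◇s→□◇s is valid. Take Rxy, Rxz and set V(s)={y}. Then ◇s at x, so □◇s at x, so ◇s at z, so some w with Rzw has s; w=y, i.e. Rzy. By symmetry of the argument, Ryz.

◇s → □◇s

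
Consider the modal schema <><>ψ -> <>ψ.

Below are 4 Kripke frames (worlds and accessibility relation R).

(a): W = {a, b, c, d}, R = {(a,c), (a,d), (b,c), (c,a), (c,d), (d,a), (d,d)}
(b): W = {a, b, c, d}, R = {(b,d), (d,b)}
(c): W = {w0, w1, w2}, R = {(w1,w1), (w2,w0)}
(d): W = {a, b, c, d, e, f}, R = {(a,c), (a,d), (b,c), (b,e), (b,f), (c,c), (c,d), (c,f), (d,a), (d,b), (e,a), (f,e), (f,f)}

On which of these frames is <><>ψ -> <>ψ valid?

(c)

This is the axiom for transitivity; its first-order frame correspondent is forall x forall y forall z (Rxy & Ryz -> Rxz).
(a): fails — Rbc and Rcd but not Rbd.
(b): fails — Rdb and Rbd but not Rdd.
(c): holds.
(d): fails — Rbc and Rcd but not Rbd.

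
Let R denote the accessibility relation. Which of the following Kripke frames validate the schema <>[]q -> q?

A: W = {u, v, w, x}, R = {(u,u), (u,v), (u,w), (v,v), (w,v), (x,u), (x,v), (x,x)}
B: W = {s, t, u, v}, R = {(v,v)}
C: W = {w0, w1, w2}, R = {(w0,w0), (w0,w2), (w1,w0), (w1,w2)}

B

Frame correspondent (Sahlqvist): forall x forall y (Rxy -> Ryx) — i.e. symmetry.
A: fails — Ruv but not Rvu.
B: ✓.
C: fails — Rw1w2 but not Rw2w1.
Valid on: B.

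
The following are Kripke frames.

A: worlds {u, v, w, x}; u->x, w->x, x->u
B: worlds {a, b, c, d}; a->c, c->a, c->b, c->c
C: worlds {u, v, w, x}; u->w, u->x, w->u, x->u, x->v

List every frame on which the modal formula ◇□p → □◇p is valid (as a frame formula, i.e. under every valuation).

A

The schema corresponds to convergence: ∀x ∀y ∀z (Rxy ∧ Rxz → ∃w (Ryw ∧ Rzw)).
A: condition met.
B: fails — Rca and Rcb but a and b have no common successor.
C: fails — Rxu and Rxv but u and v have no common successor.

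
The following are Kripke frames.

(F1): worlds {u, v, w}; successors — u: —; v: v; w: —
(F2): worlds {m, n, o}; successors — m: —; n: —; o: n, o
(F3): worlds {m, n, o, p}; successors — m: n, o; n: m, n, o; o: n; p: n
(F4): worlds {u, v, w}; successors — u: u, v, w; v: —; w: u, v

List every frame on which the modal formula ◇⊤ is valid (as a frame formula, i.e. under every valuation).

The schema corresponds to seriality: ∀x ∃y Rxy.
(F1): fails — world u has no successor.
(F2): fails — world m has no successor.
(F3): holds.
(F4): fails — world v has no successor.
Valid on: (F3).

(F3)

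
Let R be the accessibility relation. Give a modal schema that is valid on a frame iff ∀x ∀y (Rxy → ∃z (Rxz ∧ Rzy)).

□□r → □r

This is density; the standard corresponding axiom is C4: □□r → □r.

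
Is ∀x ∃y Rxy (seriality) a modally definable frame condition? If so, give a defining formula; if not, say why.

Yes, by □r → ◇r

This is a Sahlqvist condition; the D axiom □r → ◇r defines it.
Suppose □r→◇r is valid. At any x set V(r)=W. Then □r at x, so ◇r at x, so x has a successor.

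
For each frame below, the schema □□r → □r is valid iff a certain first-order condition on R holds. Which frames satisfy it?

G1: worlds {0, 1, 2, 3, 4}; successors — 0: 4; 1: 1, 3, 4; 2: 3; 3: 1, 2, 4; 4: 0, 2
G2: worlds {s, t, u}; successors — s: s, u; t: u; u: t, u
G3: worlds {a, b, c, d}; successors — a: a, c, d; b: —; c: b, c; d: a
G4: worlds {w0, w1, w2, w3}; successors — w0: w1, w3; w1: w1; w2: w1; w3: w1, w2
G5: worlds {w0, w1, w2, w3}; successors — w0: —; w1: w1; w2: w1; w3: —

G2, G3, G5

The schema corresponds to density: ∀x ∀y (Rxy → ∃z (Rxz ∧ Rzy)).
G1: fails — R23 but no z with R2z and Rz3.
G2: satisfies the condition.
G3: satisfies the condition.
G4: fails — Rw3w2 but no z with Rw3z and Rzw2.
G5: satisfies the condition.
Valid on: G2, G3, G5.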